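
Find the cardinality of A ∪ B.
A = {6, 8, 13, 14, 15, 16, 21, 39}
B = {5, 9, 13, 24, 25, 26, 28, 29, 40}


Set A = {6, 8, 13, 14, 15, 16, 21, 39}, |A| = 8
Set B = {5, 9, 13, 24, 25, 26, 28, 29, 40}, |B| = 9
A ∩ B = {13}, |A ∩ B| = 1
|A ∪ B| = |A| + |B| - |A ∩ B| = 8 + 9 - 1 = 16

16


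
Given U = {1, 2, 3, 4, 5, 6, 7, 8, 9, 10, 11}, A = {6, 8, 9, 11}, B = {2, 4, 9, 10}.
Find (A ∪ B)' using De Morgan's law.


U = {1, 2, 3, 4, 5, 6, 7, 8, 9, 10, 11}
A = {6, 8, 9, 11}, B = {2, 4, 9, 10}
A ∪ B = {2, 4, 6, 8, 9, 10, 11}
(A ∪ B)' = U \ (A ∪ B) = {1, 3, 5, 7}
Verification via A' ∩ B': A' = {1, 2, 3, 4, 5, 7, 10}, B' = {1, 3, 5, 6, 7, 8, 11}
A' ∩ B' = {1, 3, 5, 7} ✓

{1, 3, 5, 7}


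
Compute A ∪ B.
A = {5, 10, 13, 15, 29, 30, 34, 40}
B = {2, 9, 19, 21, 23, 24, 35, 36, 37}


Set A = {5, 10, 13, 15, 29, 30, 34, 40}
Set B = {2, 9, 19, 21, 23, 24, 35, 36, 37}
A ∪ B includes all elements in either set.
Elements from A: {5, 10, 13, 15, 29, 30, 34, 40}
Elements from B not already included: {2, 9, 19, 21, 23, 24, 35, 36, 37}
A ∪ B = {2, 5, 9, 10, 13, 15, 19, 21, 23, 24, 29, 30, 34, 35, 36, 37, 40}

{2, 5, 9, 10, 13, 15, 19, 21, 23, 24, 29, 30, 34, 35, 36, 37, 40}


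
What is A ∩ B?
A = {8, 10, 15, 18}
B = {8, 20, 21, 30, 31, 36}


Set A = {8, 10, 15, 18}
Set B = {8, 20, 21, 30, 31, 36}
A ∩ B includes only elements in both sets.
Check each element of A against B:
8 ✓, 10 ✗, 15 ✗, 18 ✗
A ∩ B = {8}

{8}


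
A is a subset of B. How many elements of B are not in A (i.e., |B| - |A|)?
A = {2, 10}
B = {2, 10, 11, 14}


Set A = {2, 10}, |A| = 2
Set B = {2, 10, 11, 14}, |B| = 4
Since A ⊆ B: B \ A = {11, 14}
|B| - |A| = 4 - 2 = 2

2


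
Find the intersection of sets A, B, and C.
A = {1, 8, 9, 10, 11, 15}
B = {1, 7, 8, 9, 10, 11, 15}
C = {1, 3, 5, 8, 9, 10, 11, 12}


Set A = {1, 8, 9, 10, 11, 15}
Set B = {1, 7, 8, 9, 10, 11, 15}
Set C = {1, 3, 5, 8, 9, 10, 11, 12}
First, A ∩ B = {1, 8, 9, 10, 11, 15}
Then, (A ∩ B) ∩ C = {1, 8, 9, 10, 11}

{1, 8, 9, 10, 11}


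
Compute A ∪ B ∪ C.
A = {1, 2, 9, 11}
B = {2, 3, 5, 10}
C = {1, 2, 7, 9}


Set A = {1, 2, 9, 11}
Set B = {2, 3, 5, 10}
Set C = {1, 2, 7, 9}
First, A ∪ B = {1, 2, 3, 5, 9, 10, 11}
Then, (A ∪ B) ∪ C = {1, 2, 3, 5, 7, 9, 10, 11}

{1, 2, 3, 5, 7, 9, 10, 11}


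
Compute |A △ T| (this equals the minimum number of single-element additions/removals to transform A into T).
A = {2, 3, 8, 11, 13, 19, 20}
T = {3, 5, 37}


Set A = {2, 3, 8, 11, 13, 19, 20}
Set T = {3, 5, 37}
Elements to remove from A (in A, not in T): {2, 8, 11, 13, 19, 20} → 6 removals
Elements to add to A (in T, not in A): {5, 37} → 2 additions
Total edits = 6 + 2 = 8

8


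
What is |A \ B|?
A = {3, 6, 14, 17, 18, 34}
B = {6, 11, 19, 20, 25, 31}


Set A = {3, 6, 14, 17, 18, 34}
Set B = {6, 11, 19, 20, 25, 31}
A \ B = {3, 14, 17, 18, 34}
|A \ B| = 5

5


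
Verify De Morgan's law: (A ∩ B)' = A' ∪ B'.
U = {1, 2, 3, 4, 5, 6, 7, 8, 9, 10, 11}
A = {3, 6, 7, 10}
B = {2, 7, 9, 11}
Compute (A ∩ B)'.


U = {1, 2, 3, 4, 5, 6, 7, 8, 9, 10, 11}
A = {3, 6, 7, 10}, B = {2, 7, 9, 11}
A ∩ B = {7}
(A ∩ B)' = U \ (A ∩ B) = {1, 2, 3, 4, 5, 6, 8, 9, 10, 11}
Verification via A' ∪ B': A' = {1, 2, 4, 5, 8, 9, 11}, B' = {1, 3, 4, 5, 6, 8, 10}
A' ∪ B' = {1, 2, 3, 4, 5, 6, 8, 9, 10, 11} ✓

{1, 2, 3, 4, 5, 6, 8, 9, 10, 11}


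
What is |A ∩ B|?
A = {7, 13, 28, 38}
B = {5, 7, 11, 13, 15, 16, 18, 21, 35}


Set A = {7, 13, 28, 38}
Set B = {5, 7, 11, 13, 15, 16, 18, 21, 35}
A ∩ B = {7, 13}
|A ∩ B| = 2

2


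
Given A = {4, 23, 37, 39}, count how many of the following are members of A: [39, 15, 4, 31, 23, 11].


Set A = {4, 23, 37, 39}
Candidates: [39, 15, 4, 31, 23, 11]
Check each candidate:
39 ∈ A, 15 ∉ A, 4 ∈ A, 31 ∉ A, 23 ∈ A, 11 ∉ A
Count of candidates in A: 3

3


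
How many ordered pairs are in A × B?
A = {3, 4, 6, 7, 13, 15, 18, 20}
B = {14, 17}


Set A = {3, 4, 6, 7, 13, 15, 18, 20} has 8 elements.
Set B = {14, 17} has 2 elements.
|A × B| = |A| × |B| = 8 × 2 = 16

16


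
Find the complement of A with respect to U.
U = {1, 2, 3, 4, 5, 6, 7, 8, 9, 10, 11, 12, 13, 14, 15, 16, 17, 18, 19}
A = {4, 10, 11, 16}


Universal set U = {1, 2, 3, 4, 5, 6, 7, 8, 9, 10, 11, 12, 13, 14, 15, 16, 17, 18, 19}
Set A = {4, 10, 11, 16}
A' = U \ A = elements in U but not in A
Checking each element of U:
1 (not in A, include), 2 (not in A, include), 3 (not in A, include), 4 (in A, exclude), 5 (not in A, include), 6 (not in A, include), 7 (not in A, include), 8 (not in A, include), 9 (not in A, include), 10 (in A, exclude), 11 (in A, exclude), 12 (not in A, include), 13 (not in A, include), 14 (not in A, include), 15 (not in A, include), 16 (in A, exclude), 17 (not in A, include), 18 (not in A, include), 19 (not in A, include)
A' = {1, 2, 3, 5, 6, 7, 8, 9, 12, 13, 14, 15, 17, 18, 19}

{1, 2, 3, 5, 6, 7, 8, 9, 12, 13, 14, 15, 17, 18, 19}


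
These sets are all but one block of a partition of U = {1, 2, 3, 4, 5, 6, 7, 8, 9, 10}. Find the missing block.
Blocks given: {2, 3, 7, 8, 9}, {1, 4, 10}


U = {1, 2, 3, 4, 5, 6, 7, 8, 9, 10}
Shown blocks: {2, 3, 7, 8, 9}, {1, 4, 10}
A partition's blocks are pairwise disjoint and cover U, so the missing block = U \ (union of shown blocks).
Union of shown blocks: {1, 2, 3, 4, 7, 8, 9, 10}
Missing block = U \ (union) = {5, 6}

{5, 6}


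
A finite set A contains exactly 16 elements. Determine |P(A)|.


The set has 16 elements.
The power set contains all possible subsets.
|P(A)| = 2^|A| = 2^16 = 65536

65536


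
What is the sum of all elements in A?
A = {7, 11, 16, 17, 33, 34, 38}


Set A = {7, 11, 16, 17, 33, 34, 38}
Sum = 7 + 11 + 16 + 17 + 33 + 34 + 38 = 156

156


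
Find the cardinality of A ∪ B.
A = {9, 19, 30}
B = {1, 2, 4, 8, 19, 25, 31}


Set A = {9, 19, 30}, |A| = 3
Set B = {1, 2, 4, 8, 19, 25, 31}, |B| = 7
A ∩ B = {19}, |A ∩ B| = 1
|A ∪ B| = |A| + |B| - |A ∩ B| = 3 + 7 - 1 = 9

9


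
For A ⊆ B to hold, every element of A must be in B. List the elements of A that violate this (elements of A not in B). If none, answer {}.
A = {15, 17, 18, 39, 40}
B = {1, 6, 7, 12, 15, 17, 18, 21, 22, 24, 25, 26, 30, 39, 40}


Set A = {15, 17, 18, 39, 40}
Set B = {1, 6, 7, 12, 15, 17, 18, 21, 22, 24, 25, 26, 30, 39, 40}
Check each element of A against B:
15 ∈ B, 17 ∈ B, 18 ∈ B, 39 ∈ B, 40 ∈ B
Elements of A not in B: {}

{}


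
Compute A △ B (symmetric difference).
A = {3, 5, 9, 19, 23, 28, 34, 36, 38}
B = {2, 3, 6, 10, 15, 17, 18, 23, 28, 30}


Set A = {3, 5, 9, 19, 23, 28, 34, 36, 38}
Set B = {2, 3, 6, 10, 15, 17, 18, 23, 28, 30}
A △ B = (A \ B) ∪ (B \ A)
Elements in A but not B: {5, 9, 19, 34, 36, 38}
Elements in B but not A: {2, 6, 10, 15, 17, 18, 30}
A △ B = {2, 5, 6, 9, 10, 15, 17, 18, 19, 30, 34, 36, 38}

{2, 5, 6, 9, 10, 15, 17, 18, 19, 30, 34, 36, 38}


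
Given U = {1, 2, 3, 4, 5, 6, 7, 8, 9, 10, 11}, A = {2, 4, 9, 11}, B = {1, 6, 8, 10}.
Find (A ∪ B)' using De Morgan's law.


U = {1, 2, 3, 4, 5, 6, 7, 8, 9, 10, 11}
A = {2, 4, 9, 11}, B = {1, 6, 8, 10}
A ∪ B = {1, 2, 4, 6, 8, 9, 10, 11}
(A ∪ B)' = U \ (A ∪ B) = {3, 5, 7}
Verification via A' ∩ B': A' = {1, 3, 5, 6, 7, 8, 10}, B' = {2, 3, 4, 5, 7, 9, 11}
A' ∩ B' = {3, 5, 7} ✓

{3, 5, 7}


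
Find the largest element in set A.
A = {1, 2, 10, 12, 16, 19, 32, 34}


Set A = {1, 2, 10, 12, 16, 19, 32, 34}
Elements in ascending order: 1, 2, 10, 12, 16, 19, 32, 34
The largest element is 34.

34


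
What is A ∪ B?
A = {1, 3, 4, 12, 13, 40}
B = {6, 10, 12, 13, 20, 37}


Set A = {1, 3, 4, 12, 13, 40}
Set B = {6, 10, 12, 13, 20, 37}
A ∪ B includes all elements in either set.
Elements from A: {1, 3, 4, 12, 13, 40}
Elements from B not already included: {6, 10, 20, 37}
A ∪ B = {1, 3, 4, 6, 10, 12, 13, 20, 37, 40}

{1, 3, 4, 6, 10, 12, 13, 20, 37, 40}


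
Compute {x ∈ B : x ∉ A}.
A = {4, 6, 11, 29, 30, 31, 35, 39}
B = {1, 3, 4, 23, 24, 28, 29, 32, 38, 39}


Set A = {4, 6, 11, 29, 30, 31, 35, 39}
Set B = {1, 3, 4, 23, 24, 28, 29, 32, 38, 39}
Check each element of B against A:
1 ∉ A (include), 3 ∉ A (include), 4 ∈ A, 23 ∉ A (include), 24 ∉ A (include), 28 ∉ A (include), 29 ∈ A, 32 ∉ A (include), 38 ∉ A (include), 39 ∈ A
Elements of B not in A: {1, 3, 23, 24, 28, 32, 38}

{1, 3, 23, 24, 28, 32, 38}


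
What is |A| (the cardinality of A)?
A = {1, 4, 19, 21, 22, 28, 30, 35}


Set A = {1, 4, 19, 21, 22, 28, 30, 35}
Listing elements: 1, 4, 19, 21, 22, 28, 30, 35
Counting: 8 elements
|A| = 8

8


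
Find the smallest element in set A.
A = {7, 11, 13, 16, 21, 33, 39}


Set A = {7, 11, 13, 16, 21, 33, 39}
Elements in ascending order: 7, 11, 13, 16, 21, 33, 39
The smallest element is 7.

7


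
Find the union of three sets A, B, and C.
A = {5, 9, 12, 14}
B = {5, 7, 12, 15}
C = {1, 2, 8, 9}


Set A = {5, 9, 12, 14}
Set B = {5, 7, 12, 15}
Set C = {1, 2, 8, 9}
First, A ∪ B = {5, 7, 9, 12, 14, 15}
Then, (A ∪ B) ∪ C = {1, 2, 5, 7, 8, 9, 12, 14, 15}

{1, 2, 5, 7, 8, 9, 12, 14, 15}


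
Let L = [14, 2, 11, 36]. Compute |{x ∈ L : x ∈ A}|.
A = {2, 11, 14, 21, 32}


Set A = {2, 11, 14, 21, 32}
Candidates: [14, 2, 11, 36]
Check each candidate:
14 ∈ A, 2 ∈ A, 11 ∈ A, 36 ∉ A
Count of candidates in A: 3

3


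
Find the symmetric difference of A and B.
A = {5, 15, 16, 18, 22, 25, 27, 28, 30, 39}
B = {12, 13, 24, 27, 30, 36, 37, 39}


Set A = {5, 15, 16, 18, 22, 25, 27, 28, 30, 39}
Set B = {12, 13, 24, 27, 30, 36, 37, 39}
A △ B = (A \ B) ∪ (B \ A)
Elements in A but not B: {5, 15, 16, 18, 22, 25, 28}
Elements in B but not A: {12, 13, 24, 36, 37}
A △ B = {5, 12, 13, 15, 16, 18, 22, 24, 25, 28, 36, 37}

{5, 12, 13, 15, 16, 18, 22, 24, 25, 28, 36, 37}


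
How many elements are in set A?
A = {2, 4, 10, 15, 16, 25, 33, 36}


Set A = {2, 4, 10, 15, 16, 25, 33, 36}
Listing elements: 2, 4, 10, 15, 16, 25, 33, 36
Counting: 8 elements
|A| = 8

8


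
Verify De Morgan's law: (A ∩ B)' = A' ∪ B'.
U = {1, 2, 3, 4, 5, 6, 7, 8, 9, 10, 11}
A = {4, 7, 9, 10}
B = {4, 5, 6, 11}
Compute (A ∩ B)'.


U = {1, 2, 3, 4, 5, 6, 7, 8, 9, 10, 11}
A = {4, 7, 9, 10}, B = {4, 5, 6, 11}
A ∩ B = {4}
(A ∩ B)' = U \ (A ∩ B) = {1, 2, 3, 5, 6, 7, 8, 9, 10, 11}
Verification via A' ∪ B': A' = {1, 2, 3, 5, 6, 8, 11}, B' = {1, 2, 3, 7, 8, 9, 10}
A' ∪ B' = {1, 2, 3, 5, 6, 7, 8, 9, 10, 11} ✓

{1, 2, 3, 5, 6, 7, 8, 9, 10, 11}


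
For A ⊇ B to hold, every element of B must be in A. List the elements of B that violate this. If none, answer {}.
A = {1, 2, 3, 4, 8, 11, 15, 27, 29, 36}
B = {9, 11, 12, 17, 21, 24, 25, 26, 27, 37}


Set A = {1, 2, 3, 4, 8, 11, 15, 27, 29, 36}
Set B = {9, 11, 12, 17, 21, 24, 25, 26, 27, 37}
Check each element of B against A:
9 ∉ A (include), 11 ∈ A, 12 ∉ A (include), 17 ∉ A (include), 21 ∉ A (include), 24 ∉ A (include), 25 ∉ A (include), 26 ∉ A (include), 27 ∈ A, 37 ∉ A (include)
Elements of B not in A: {9, 12, 17, 21, 24, 25, 26, 37}

{9, 12, 17, 21, 24, 25, 26, 37}


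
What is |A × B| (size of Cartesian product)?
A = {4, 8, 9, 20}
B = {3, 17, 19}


Set A = {4, 8, 9, 20} has 4 elements.
Set B = {3, 17, 19} has 3 elements.
|A × B| = |A| × |B| = 4 × 3 = 12

12


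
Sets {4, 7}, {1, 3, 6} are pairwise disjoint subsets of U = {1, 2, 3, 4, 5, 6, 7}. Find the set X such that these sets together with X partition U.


U = {1, 2, 3, 4, 5, 6, 7}
Shown blocks: {4, 7}, {1, 3, 6}
A partition's blocks are pairwise disjoint and cover U, so the missing block = U \ (union of shown blocks).
Union of shown blocks: {1, 3, 4, 6, 7}
Missing block = U \ (union) = {2, 5}

{2, 5}


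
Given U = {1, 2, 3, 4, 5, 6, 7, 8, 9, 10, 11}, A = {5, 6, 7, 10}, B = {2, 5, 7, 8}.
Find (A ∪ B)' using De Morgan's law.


U = {1, 2, 3, 4, 5, 6, 7, 8, 9, 10, 11}
A = {5, 6, 7, 10}, B = {2, 5, 7, 8}
A ∪ B = {2, 5, 6, 7, 8, 10}
(A ∪ B)' = U \ (A ∪ B) = {1, 3, 4, 9, 11}
Verification via A' ∩ B': A' = {1, 2, 3, 4, 8, 9, 11}, B' = {1, 3, 4, 6, 9, 10, 11}
A' ∩ B' = {1, 3, 4, 9, 11} ✓

{1, 3, 4, 9, 11}


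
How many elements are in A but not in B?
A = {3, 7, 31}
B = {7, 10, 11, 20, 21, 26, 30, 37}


Set A = {3, 7, 31}
Set B = {7, 10, 11, 20, 21, 26, 30, 37}
A \ B = {3, 31}
|A \ B| = 2

2


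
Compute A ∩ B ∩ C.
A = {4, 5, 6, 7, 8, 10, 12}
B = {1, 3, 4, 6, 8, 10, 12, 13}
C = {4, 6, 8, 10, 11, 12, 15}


Set A = {4, 5, 6, 7, 8, 10, 12}
Set B = {1, 3, 4, 6, 8, 10, 12, 13}
Set C = {4, 6, 8, 10, 11, 12, 15}
First, A ∩ B = {4, 6, 8, 10, 12}
Then, (A ∩ B) ∩ C = {4, 6, 8, 10, 12}

{4, 6, 8, 10, 12}


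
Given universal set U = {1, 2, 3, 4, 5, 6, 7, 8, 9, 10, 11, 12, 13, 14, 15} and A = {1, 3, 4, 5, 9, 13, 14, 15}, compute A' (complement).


Universal set U = {1, 2, 3, 4, 5, 6, 7, 8, 9, 10, 11, 12, 13, 14, 15}
Set A = {1, 3, 4, 5, 9, 13, 14, 15}
A' = U \ A = elements in U but not in A
Checking each element of U:
1 (in A, exclude), 2 (not in A, include), 3 (in A, exclude), 4 (in A, exclude), 5 (in A, exclude), 6 (not in A, include), 7 (not in A, include), 8 (not in A, include), 9 (in A, exclude), 10 (not in A, include), 11 (not in A, include), 12 (not in A, include), 13 (in A, exclude), 14 (in A, exclude), 15 (in A, exclude)
A' = {2, 6, 7, 8, 10, 11, 12}

{2, 6, 7, 8, 10, 11, 12}


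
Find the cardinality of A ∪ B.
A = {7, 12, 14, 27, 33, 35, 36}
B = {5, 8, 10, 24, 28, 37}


Set A = {7, 12, 14, 27, 33, 35, 36}, |A| = 7
Set B = {5, 8, 10, 24, 28, 37}, |B| = 6
A ∩ B = {}, |A ∩ B| = 0
|A ∪ B| = |A| + |B| - |A ∩ B| = 7 + 6 - 0 = 13

13


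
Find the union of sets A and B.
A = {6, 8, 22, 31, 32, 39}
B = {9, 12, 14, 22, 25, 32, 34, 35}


Set A = {6, 8, 22, 31, 32, 39}
Set B = {9, 12, 14, 22, 25, 32, 34, 35}
A ∪ B includes all elements in either set.
Elements from A: {6, 8, 22, 31, 32, 39}
Elements from B not already included: {9, 12, 14, 25, 34, 35}
A ∪ B = {6, 8, 9, 12, 14, 22, 25, 31, 32, 34, 35, 39}

{6, 8, 9, 12, 14, 22, 25, 31, 32, 34, 35, 39}


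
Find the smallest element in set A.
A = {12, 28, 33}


Set A = {12, 28, 33}
Elements in ascending order: 12, 28, 33
The smallest element is 12.

12


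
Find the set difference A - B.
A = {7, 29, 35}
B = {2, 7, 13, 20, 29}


Set A = {7, 29, 35}
Set B = {2, 7, 13, 20, 29}
A \ B includes elements in A that are not in B.
Check each element of A:
7 (in B, remove), 29 (in B, remove), 35 (not in B, keep)
A \ B = {35}

{35}


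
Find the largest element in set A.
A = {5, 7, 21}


Set A = {5, 7, 21}
Elements in ascending order: 5, 7, 21
The largest element is 21.

21


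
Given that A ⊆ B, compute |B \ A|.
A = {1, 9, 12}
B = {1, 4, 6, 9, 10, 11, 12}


Set A = {1, 9, 12}, |A| = 3
Set B = {1, 4, 6, 9, 10, 11, 12}, |B| = 7
Since A ⊆ B: B \ A = {4, 6, 10, 11}
|B| - |A| = 7 - 3 = 4

4


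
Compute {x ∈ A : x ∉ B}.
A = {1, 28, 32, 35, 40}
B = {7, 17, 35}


Set A = {1, 28, 32, 35, 40}
Set B = {7, 17, 35}
Check each element of A against B:
1 ∉ B (include), 28 ∉ B (include), 32 ∉ B (include), 35 ∈ B, 40 ∉ B (include)
Elements of A not in B: {1, 28, 32, 40}

{1, 28, 32, 40}


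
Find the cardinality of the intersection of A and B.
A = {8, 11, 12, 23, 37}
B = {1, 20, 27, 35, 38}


Set A = {8, 11, 12, 23, 37}
Set B = {1, 20, 27, 35, 38}
A ∩ B = {}
|A ∩ B| = 0

0


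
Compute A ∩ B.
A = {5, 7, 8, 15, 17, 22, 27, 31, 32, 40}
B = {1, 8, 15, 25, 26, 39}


Set A = {5, 7, 8, 15, 17, 22, 27, 31, 32, 40}
Set B = {1, 8, 15, 25, 26, 39}
A ∩ B includes only elements in both sets.
Check each element of A against B:
5 ✗, 7 ✗, 8 ✓, 15 ✓, 17 ✗, 22 ✗, 27 ✗, 31 ✗, 32 ✗, 40 ✗
A ∩ B = {8, 15}

{8, 15}


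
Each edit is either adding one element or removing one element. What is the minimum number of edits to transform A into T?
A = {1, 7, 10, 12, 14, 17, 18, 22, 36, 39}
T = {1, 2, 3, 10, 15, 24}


Set A = {1, 7, 10, 12, 14, 17, 18, 22, 36, 39}
Set T = {1, 2, 3, 10, 15, 24}
Elements to remove from A (in A, not in T): {7, 12, 14, 17, 18, 22, 36, 39} → 8 removals
Elements to add to A (in T, not in A): {2, 3, 15, 24} → 4 additions
Total edits = 8 + 4 = 12

12


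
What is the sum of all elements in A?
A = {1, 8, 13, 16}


Set A = {1, 8, 13, 16}
Sum = 1 + 8 + 13 + 16 = 38

38


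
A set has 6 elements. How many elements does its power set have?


The set has 6 elements.
The power set contains all possible subsets.
|P(A)| = 2^|A| = 2^6 = 64

64


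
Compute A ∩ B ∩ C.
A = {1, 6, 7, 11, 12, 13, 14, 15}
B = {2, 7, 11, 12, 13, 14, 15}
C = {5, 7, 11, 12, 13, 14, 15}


Set A = {1, 6, 7, 11, 12, 13, 14, 15}
Set B = {2, 7, 11, 12, 13, 14, 15}
Set C = {5, 7, 11, 12, 13, 14, 15}
First, A ∩ B = {7, 11, 12, 13, 14, 15}
Then, (A ∩ B) ∩ C = {7, 11, 12, 13, 14, 15}

{7, 11, 12, 13, 14, 15}


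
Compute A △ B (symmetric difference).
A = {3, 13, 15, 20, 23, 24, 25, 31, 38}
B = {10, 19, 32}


Set A = {3, 13, 15, 20, 23, 24, 25, 31, 38}
Set B = {10, 19, 32}
A △ B = (A \ B) ∪ (B \ A)
Elements in A but not B: {3, 13, 15, 20, 23, 24, 25, 31, 38}
Elements in B but not A: {10, 19, 32}
A △ B = {3, 10, 13, 15, 19, 20, 23, 24, 25, 31, 32, 38}

{3, 10, 13, 15, 19, 20, 23, 24, 25, 31, 32, 38}


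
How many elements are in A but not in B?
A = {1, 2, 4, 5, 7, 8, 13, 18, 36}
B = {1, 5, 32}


Set A = {1, 2, 4, 5, 7, 8, 13, 18, 36}
Set B = {1, 5, 32}
A \ B = {2, 4, 7, 8, 13, 18, 36}
|A \ B| = 7

7


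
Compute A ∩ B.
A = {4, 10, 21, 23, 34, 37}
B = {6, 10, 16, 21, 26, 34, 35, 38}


Set A = {4, 10, 21, 23, 34, 37}
Set B = {6, 10, 16, 21, 26, 34, 35, 38}
A ∩ B includes only elements in both sets.
Check each element of A against B:
4 ✗, 10 ✓, 21 ✓, 23 ✗, 34 ✓, 37 ✗
A ∩ B = {10, 21, 34}

{10, 21, 34}


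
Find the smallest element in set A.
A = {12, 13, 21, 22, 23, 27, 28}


Set A = {12, 13, 21, 22, 23, 27, 28}
Elements in ascending order: 12, 13, 21, 22, 23, 27, 28
The smallest element is 12.

12


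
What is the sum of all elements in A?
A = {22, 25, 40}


Set A = {22, 25, 40}
Sum = 22 + 25 + 40 = 87

87


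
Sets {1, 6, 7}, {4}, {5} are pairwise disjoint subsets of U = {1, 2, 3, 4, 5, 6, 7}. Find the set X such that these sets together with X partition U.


U = {1, 2, 3, 4, 5, 6, 7}
Shown blocks: {1, 6, 7}, {4}, {5}
A partition's blocks are pairwise disjoint and cover U, so the missing block = U \ (union of shown blocks).
Union of shown blocks: {1, 4, 5, 6, 7}
Missing block = U \ (union) = {2, 3}

{2, 3}


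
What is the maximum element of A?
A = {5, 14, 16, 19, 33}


Set A = {5, 14, 16, 19, 33}
Elements in ascending order: 5, 14, 16, 19, 33
The largest element is 33.

33


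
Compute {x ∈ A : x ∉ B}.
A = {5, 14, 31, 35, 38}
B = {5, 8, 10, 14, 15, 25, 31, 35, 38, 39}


Set A = {5, 14, 31, 35, 38}
Set B = {5, 8, 10, 14, 15, 25, 31, 35, 38, 39}
Check each element of A against B:
5 ∈ B, 14 ∈ B, 31 ∈ B, 35 ∈ B, 38 ∈ B
Elements of A not in B: {}

{}


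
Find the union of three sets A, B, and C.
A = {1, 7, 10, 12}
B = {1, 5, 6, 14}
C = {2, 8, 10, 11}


Set A = {1, 7, 10, 12}
Set B = {1, 5, 6, 14}
Set C = {2, 8, 10, 11}
First, A ∪ B = {1, 5, 6, 7, 10, 12, 14}
Then, (A ∪ B) ∪ C = {1, 2, 5, 6, 7, 8, 10, 11, 12, 14}

{1, 2, 5, 6, 7, 8, 10, 11, 12, 14}


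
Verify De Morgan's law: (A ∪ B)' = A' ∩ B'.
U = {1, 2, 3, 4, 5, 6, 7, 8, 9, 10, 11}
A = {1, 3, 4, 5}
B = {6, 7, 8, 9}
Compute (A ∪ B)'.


U = {1, 2, 3, 4, 5, 6, 7, 8, 9, 10, 11}
A = {1, 3, 4, 5}, B = {6, 7, 8, 9}
A ∪ B = {1, 3, 4, 5, 6, 7, 8, 9}
(A ∪ B)' = U \ (A ∪ B) = {2, 10, 11}
Verification via A' ∩ B': A' = {2, 6, 7, 8, 9, 10, 11}, B' = {1, 2, 3, 4, 5, 10, 11}
A' ∩ B' = {2, 10, 11} ✓

{2, 10, 11}


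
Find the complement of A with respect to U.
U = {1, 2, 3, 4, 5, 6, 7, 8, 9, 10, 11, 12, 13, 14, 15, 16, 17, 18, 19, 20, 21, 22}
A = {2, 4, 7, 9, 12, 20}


Universal set U = {1, 2, 3, 4, 5, 6, 7, 8, 9, 10, 11, 12, 13, 14, 15, 16, 17, 18, 19, 20, 21, 22}
Set A = {2, 4, 7, 9, 12, 20}
A' = U \ A = elements in U but not in A
Checking each element of U:
1 (not in A, include), 2 (in A, exclude), 3 (not in A, include), 4 (in A, exclude), 5 (not in A, include), 6 (not in A, include), 7 (in A, exclude), 8 (not in A, include), 9 (in A, exclude), 10 (not in A, include), 11 (not in A, include), 12 (in A, exclude), 13 (not in A, include), 14 (not in A, include), 15 (not in A, include), 16 (not in A, include), 17 (not in A, include), 18 (not in A, include), 19 (not in A, include), 20 (in A, exclude), 21 (not in A, include), 22 (not in A, include)
A' = {1, 3, 5, 6, 8, 10, 11, 13, 14, 15, 16, 17, 18, 19, 21, 22}

{1, 3, 5, 6, 8, 10, 11, 13, 14, 15, 16, 17, 18, 19, 21, 22}


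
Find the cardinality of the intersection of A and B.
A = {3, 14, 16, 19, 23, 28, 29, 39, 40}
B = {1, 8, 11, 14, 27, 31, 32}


Set A = {3, 14, 16, 19, 23, 28, 29, 39, 40}
Set B = {1, 8, 11, 14, 27, 31, 32}
A ∩ B = {14}
|A ∩ B| = 1

1


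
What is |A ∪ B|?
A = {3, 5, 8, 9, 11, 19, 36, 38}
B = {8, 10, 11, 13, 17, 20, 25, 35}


Set A = {3, 5, 8, 9, 11, 19, 36, 38}, |A| = 8
Set B = {8, 10, 11, 13, 17, 20, 25, 35}, |B| = 8
A ∩ B = {8, 11}, |A ∩ B| = 2
|A ∪ B| = |A| + |B| - |A ∩ B| = 8 + 8 - 2 = 14

14


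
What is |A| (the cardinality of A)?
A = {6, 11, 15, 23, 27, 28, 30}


Set A = {6, 11, 15, 23, 27, 28, 30}
Listing elements: 6, 11, 15, 23, 27, 28, 30
Counting: 7 elements
|A| = 7

7


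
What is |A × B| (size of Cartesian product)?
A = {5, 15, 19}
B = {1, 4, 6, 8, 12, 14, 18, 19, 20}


Set A = {5, 15, 19} has 3 elements.
Set B = {1, 4, 6, 8, 12, 14, 18, 19, 20} has 9 elements.
|A × B| = |A| × |B| = 3 × 9 = 27

27


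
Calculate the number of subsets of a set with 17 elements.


The set has 17 elements.
The power set contains all possible subsets.
|P(A)| = 2^|A| = 2^17 = 131072

131072


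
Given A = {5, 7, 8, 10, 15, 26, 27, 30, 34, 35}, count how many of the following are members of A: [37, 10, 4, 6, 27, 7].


Set A = {5, 7, 8, 10, 15, 26, 27, 30, 34, 35}
Candidates: [37, 10, 4, 6, 27, 7]
Check each candidate:
37 ∉ A, 10 ∈ A, 4 ∉ A, 6 ∉ A, 27 ∈ A, 7 ∈ A
Count of candidates in A: 3

3


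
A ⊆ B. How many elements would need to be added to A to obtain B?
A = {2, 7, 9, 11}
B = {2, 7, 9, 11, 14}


Set A = {2, 7, 9, 11}, |A| = 4
Set B = {2, 7, 9, 11, 14}, |B| = 5
Since A ⊆ B: B \ A = {14}
|B| - |A| = 5 - 4 = 1

1


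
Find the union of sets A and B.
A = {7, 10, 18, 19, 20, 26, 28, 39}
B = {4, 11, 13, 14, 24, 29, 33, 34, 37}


Set A = {7, 10, 18, 19, 20, 26, 28, 39}
Set B = {4, 11, 13, 14, 24, 29, 33, 34, 37}
A ∪ B includes all elements in either set.
Elements from A: {7, 10, 18, 19, 20, 26, 28, 39}
Elements from B not already included: {4, 11, 13, 14, 24, 29, 33, 34, 37}
A ∪ B = {4, 7, 10, 11, 13, 14, 18, 19, 20, 24, 26, 28, 29, 33, 34, 37, 39}

{4, 7, 10, 11, 13, 14, 18, 19, 20, 24, 26, 28, 29, 33, 34, 37, 39}


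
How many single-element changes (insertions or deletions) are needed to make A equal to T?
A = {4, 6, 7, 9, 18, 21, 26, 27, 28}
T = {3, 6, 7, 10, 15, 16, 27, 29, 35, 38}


Set A = {4, 6, 7, 9, 18, 21, 26, 27, 28}
Set T = {3, 6, 7, 10, 15, 16, 27, 29, 35, 38}
Elements to remove from A (in A, not in T): {4, 9, 18, 21, 26, 28} → 6 removals
Elements to add to A (in T, not in A): {3, 10, 15, 16, 29, 35, 38} → 7 additions
Total edits = 6 + 7 = 13

13


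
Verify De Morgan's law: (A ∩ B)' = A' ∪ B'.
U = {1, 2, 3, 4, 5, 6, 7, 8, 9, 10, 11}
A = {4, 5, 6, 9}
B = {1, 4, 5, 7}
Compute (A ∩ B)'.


U = {1, 2, 3, 4, 5, 6, 7, 8, 9, 10, 11}
A = {4, 5, 6, 9}, B = {1, 4, 5, 7}
A ∩ B = {4, 5}
(A ∩ B)' = U \ (A ∩ B) = {1, 2, 3, 6, 7, 8, 9, 10, 11}
Verification via A' ∪ B': A' = {1, 2, 3, 7, 8, 10, 11}, B' = {2, 3, 6, 8, 9, 10, 11}
A' ∪ B' = {1, 2, 3, 6, 7, 8, 9, 10, 11} ✓

{1, 2, 3, 6, 7, 8, 9, 10, 11}


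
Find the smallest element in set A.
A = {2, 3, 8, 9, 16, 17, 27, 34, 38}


Set A = {2, 3, 8, 9, 16, 17, 27, 34, 38}
Elements in ascending order: 2, 3, 8, 9, 16, 17, 27, 34, 38
The smallest element is 2.

2


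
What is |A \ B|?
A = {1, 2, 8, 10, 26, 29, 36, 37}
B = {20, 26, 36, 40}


Set A = {1, 2, 8, 10, 26, 29, 36, 37}
Set B = {20, 26, 36, 40}
A \ B = {1, 2, 8, 10, 29, 37}
|A \ B| = 6

6


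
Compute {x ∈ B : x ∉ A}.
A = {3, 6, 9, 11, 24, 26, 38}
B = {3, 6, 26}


Set A = {3, 6, 9, 11, 24, 26, 38}
Set B = {3, 6, 26}
Check each element of B against A:
3 ∈ A, 6 ∈ A, 26 ∈ A
Elements of B not in A: {}

{}


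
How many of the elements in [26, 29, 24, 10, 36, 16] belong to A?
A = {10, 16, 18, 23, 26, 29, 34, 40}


Set A = {10, 16, 18, 23, 26, 29, 34, 40}
Candidates: [26, 29, 24, 10, 36, 16]
Check each candidate:
26 ∈ A, 29 ∈ A, 24 ∉ A, 10 ∈ A, 36 ∉ A, 16 ∈ A
Count of candidates in A: 4

4


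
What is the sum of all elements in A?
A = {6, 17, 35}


Set A = {6, 17, 35}
Sum = 6 + 17 + 35 = 58

58


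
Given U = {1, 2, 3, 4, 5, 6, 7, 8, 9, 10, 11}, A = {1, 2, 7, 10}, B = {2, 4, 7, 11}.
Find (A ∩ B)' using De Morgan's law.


U = {1, 2, 3, 4, 5, 6, 7, 8, 9, 10, 11}
A = {1, 2, 7, 10}, B = {2, 4, 7, 11}
A ∩ B = {2, 7}
(A ∩ B)' = U \ (A ∩ B) = {1, 3, 4, 5, 6, 8, 9, 10, 11}
Verification via A' ∪ B': A' = {3, 4, 5, 6, 8, 9, 11}, B' = {1, 3, 5, 6, 8, 9, 10}
A' ∪ B' = {1, 3, 4, 5, 6, 8, 9, 10, 11} ✓

{1, 3, 4, 5, 6, 8, 9, 10, 11}


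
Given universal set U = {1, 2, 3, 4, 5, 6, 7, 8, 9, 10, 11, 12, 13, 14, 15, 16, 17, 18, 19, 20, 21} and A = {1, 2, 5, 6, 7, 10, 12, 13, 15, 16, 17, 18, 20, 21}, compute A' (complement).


Universal set U = {1, 2, 3, 4, 5, 6, 7, 8, 9, 10, 11, 12, 13, 14, 15, 16, 17, 18, 19, 20, 21}
Set A = {1, 2, 5, 6, 7, 10, 12, 13, 15, 16, 17, 18, 20, 21}
A' = U \ A = elements in U but not in A
Checking each element of U:
1 (in A, exclude), 2 (in A, exclude), 3 (not in A, include), 4 (not in A, include), 5 (in A, exclude), 6 (in A, exclude), 7 (in A, exclude), 8 (not in A, include), 9 (not in A, include), 10 (in A, exclude), 11 (not in A, include), 12 (in A, exclude), 13 (in A, exclude), 14 (not in A, include), 15 (in A, exclude), 16 (in A, exclude), 17 (in A, exclude), 18 (in A, exclude), 19 (not in A, include), 20 (in A, exclude), 21 (in A, exclude)
A' = {3, 4, 8, 9, 11, 14, 19}

{3, 4, 8, 9, 11, 14, 19}


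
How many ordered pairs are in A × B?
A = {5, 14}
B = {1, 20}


Set A = {5, 14} has 2 elements.
Set B = {1, 20} has 2 elements.
|A × B| = |A| × |B| = 2 × 2 = 4

4


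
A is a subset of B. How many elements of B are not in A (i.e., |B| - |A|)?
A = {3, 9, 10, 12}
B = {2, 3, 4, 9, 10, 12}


Set A = {3, 9, 10, 12}, |A| = 4
Set B = {2, 3, 4, 9, 10, 12}, |B| = 6
Since A ⊆ B: B \ A = {2, 4}
|B| - |A| = 6 - 4 = 2

2


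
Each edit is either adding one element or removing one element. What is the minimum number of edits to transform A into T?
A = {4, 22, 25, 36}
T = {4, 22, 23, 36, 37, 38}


Set A = {4, 22, 25, 36}
Set T = {4, 22, 23, 36, 37, 38}
Elements to remove from A (in A, not in T): {25} → 1 removals
Elements to add to A (in T, not in A): {23, 37, 38} → 3 additions
Total edits = 1 + 3 = 4

4


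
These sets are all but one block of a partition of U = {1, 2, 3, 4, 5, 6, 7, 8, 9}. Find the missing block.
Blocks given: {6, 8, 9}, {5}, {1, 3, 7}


U = {1, 2, 3, 4, 5, 6, 7, 8, 9}
Shown blocks: {6, 8, 9}, {5}, {1, 3, 7}
A partition's blocks are pairwise disjoint and cover U, so the missing block = U \ (union of shown blocks).
Union of shown blocks: {1, 3, 5, 6, 7, 8, 9}
Missing block = U \ (union) = {2, 4}

{2, 4}


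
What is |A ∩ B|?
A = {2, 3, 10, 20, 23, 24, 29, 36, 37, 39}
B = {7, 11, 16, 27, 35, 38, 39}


Set A = {2, 3, 10, 20, 23, 24, 29, 36, 37, 39}
Set B = {7, 11, 16, 27, 35, 38, 39}
A ∩ B = {39}
|A ∩ B| = 1

1


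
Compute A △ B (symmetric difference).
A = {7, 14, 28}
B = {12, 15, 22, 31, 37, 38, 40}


Set A = {7, 14, 28}
Set B = {12, 15, 22, 31, 37, 38, 40}
A △ B = (A \ B) ∪ (B \ A)
Elements in A but not B: {7, 14, 28}
Elements in B but not A: {12, 15, 22, 31, 37, 38, 40}
A △ B = {7, 12, 14, 15, 22, 28, 31, 37, 38, 40}

{7, 12, 14, 15, 22, 28, 31, 37, 38, 40}


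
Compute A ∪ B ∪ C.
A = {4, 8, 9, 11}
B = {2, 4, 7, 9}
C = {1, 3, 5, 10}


Set A = {4, 8, 9, 11}
Set B = {2, 4, 7, 9}
Set C = {1, 3, 5, 10}
First, A ∪ B = {2, 4, 7, 8, 9, 11}
Then, (A ∪ B) ∪ C = {1, 2, 3, 4, 5, 7, 8, 9, 10, 11}

{1, 2, 3, 4, 5, 7, 8, 9, 10, 11}


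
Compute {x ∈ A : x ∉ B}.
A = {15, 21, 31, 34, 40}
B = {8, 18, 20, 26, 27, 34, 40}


Set A = {15, 21, 31, 34, 40}
Set B = {8, 18, 20, 26, 27, 34, 40}
Check each element of A against B:
15 ∉ B (include), 21 ∉ B (include), 31 ∉ B (include), 34 ∈ B, 40 ∈ B
Elements of A not in B: {15, 21, 31}

{15, 21, 31}


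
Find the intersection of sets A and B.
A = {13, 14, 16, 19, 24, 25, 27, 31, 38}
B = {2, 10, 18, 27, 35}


Set A = {13, 14, 16, 19, 24, 25, 27, 31, 38}
Set B = {2, 10, 18, 27, 35}
A ∩ B includes only elements in both sets.
Check each element of A against B:
13 ✗, 14 ✗, 16 ✗, 19 ✗, 24 ✗, 25 ✗, 27 ✓, 31 ✗, 38 ✗
A ∩ B = {27}

{27}


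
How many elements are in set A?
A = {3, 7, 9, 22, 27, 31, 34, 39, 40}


Set A = {3, 7, 9, 22, 27, 31, 34, 39, 40}
Listing elements: 3, 7, 9, 22, 27, 31, 34, 39, 40
Counting: 9 elements
|A| = 9

9


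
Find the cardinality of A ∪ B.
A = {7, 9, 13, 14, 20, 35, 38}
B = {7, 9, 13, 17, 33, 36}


Set A = {7, 9, 13, 14, 20, 35, 38}, |A| = 7
Set B = {7, 9, 13, 17, 33, 36}, |B| = 6
A ∩ B = {7, 9, 13}, |A ∩ B| = 3
|A ∪ B| = |A| + |B| - |A ∩ B| = 7 + 6 - 3 = 10

10


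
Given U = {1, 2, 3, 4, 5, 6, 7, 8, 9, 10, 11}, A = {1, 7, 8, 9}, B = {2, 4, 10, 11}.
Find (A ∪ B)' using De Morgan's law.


U = {1, 2, 3, 4, 5, 6, 7, 8, 9, 10, 11}
A = {1, 7, 8, 9}, B = {2, 4, 10, 11}
A ∪ B = {1, 2, 4, 7, 8, 9, 10, 11}
(A ∪ B)' = U \ (A ∪ B) = {3, 5, 6}
Verification via A' ∩ B': A' = {2, 3, 4, 5, 6, 10, 11}, B' = {1, 3, 5, 6, 7, 8, 9}
A' ∩ B' = {3, 5, 6} ✓

{3, 5, 6}


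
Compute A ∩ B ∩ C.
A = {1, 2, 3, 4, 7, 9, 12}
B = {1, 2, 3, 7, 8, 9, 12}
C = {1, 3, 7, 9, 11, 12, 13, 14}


Set A = {1, 2, 3, 4, 7, 9, 12}
Set B = {1, 2, 3, 7, 8, 9, 12}
Set C = {1, 3, 7, 9, 11, 12, 13, 14}
First, A ∩ B = {1, 2, 3, 7, 9, 12}
Then, (A ∩ B) ∩ C = {1, 3, 7, 9, 12}

{1, 3, 7, 9, 12}


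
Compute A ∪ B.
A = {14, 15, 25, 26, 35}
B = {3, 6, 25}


Set A = {14, 15, 25, 26, 35}
Set B = {3, 6, 25}
A ∪ B includes all elements in either set.
Elements from A: {14, 15, 25, 26, 35}
Elements from B not already included: {3, 6}
A ∪ B = {3, 6, 14, 15, 25, 26, 35}

{3, 6, 14, 15, 25, 26, 35}


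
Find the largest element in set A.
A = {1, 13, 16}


Set A = {1, 13, 16}
Elements in ascending order: 1, 13, 16
The largest element is 16.

16


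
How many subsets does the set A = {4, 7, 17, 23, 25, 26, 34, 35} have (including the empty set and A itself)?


Set A = {4, 7, 17, 23, 25, 26, 34, 35}
|A| = 8
The power set P(A) contains all subsets of A.
|P(A)| = 2^|A| = 2^8 = 256

256


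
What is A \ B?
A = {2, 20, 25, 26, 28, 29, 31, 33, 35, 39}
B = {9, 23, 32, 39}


Set A = {2, 20, 25, 26, 28, 29, 31, 33, 35, 39}
Set B = {9, 23, 32, 39}
A \ B includes elements in A that are not in B.
Check each element of A:
2 (not in B, keep), 20 (not in B, keep), 25 (not in B, keep), 26 (not in B, keep), 28 (not in B, keep), 29 (not in B, keep), 31 (not in B, keep), 33 (not in B, keep), 35 (not in B, keep), 39 (in B, remove)
A \ B = {2, 20, 25, 26, 28, 29, 31, 33, 35}

{2, 20, 25, 26, 28, 29, 31, 33, 35}


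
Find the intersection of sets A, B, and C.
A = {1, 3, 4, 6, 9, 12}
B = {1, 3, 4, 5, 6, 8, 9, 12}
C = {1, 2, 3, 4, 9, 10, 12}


Set A = {1, 3, 4, 6, 9, 12}
Set B = {1, 3, 4, 5, 6, 8, 9, 12}
Set C = {1, 2, 3, 4, 9, 10, 12}
First, A ∩ B = {1, 3, 4, 6, 9, 12}
Then, (A ∩ B) ∩ C = {1, 3, 4, 9, 12}

{1, 3, 4, 9, 12}


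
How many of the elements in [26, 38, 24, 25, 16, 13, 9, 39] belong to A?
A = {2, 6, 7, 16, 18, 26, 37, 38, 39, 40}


Set A = {2, 6, 7, 16, 18, 26, 37, 38, 39, 40}
Candidates: [26, 38, 24, 25, 16, 13, 9, 39]
Check each candidate:
26 ∈ A, 38 ∈ A, 24 ∉ A, 25 ∉ A, 16 ∈ A, 13 ∉ A, 9 ∉ A, 39 ∈ A
Count of candidates in A: 4

4


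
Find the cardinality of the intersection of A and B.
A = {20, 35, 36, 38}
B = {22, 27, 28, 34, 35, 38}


Set A = {20, 35, 36, 38}
Set B = {22, 27, 28, 34, 35, 38}
A ∩ B = {35, 38}
|A ∩ B| = 2

2


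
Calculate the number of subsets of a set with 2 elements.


The set has 2 elements.
The power set contains all possible subsets.
|P(A)| = 2^|A| = 2^2 = 4

4


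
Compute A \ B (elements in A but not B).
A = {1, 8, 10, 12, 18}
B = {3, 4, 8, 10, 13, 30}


Set A = {1, 8, 10, 12, 18}
Set B = {3, 4, 8, 10, 13, 30}
A \ B includes elements in A that are not in B.
Check each element of A:
1 (not in B, keep), 8 (in B, remove), 10 (in B, remove), 12 (not in B, keep), 18 (not in B, keep)
A \ B = {1, 12, 18}

{1, 12, 18}


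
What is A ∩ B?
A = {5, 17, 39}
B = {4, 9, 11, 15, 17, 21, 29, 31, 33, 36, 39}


Set A = {5, 17, 39}
Set B = {4, 9, 11, 15, 17, 21, 29, 31, 33, 36, 39}
A ∩ B includes only elements in both sets.
Check each element of A against B:
5 ✗, 17 ✓, 39 ✓
A ∩ B = {17, 39}

{17, 39}


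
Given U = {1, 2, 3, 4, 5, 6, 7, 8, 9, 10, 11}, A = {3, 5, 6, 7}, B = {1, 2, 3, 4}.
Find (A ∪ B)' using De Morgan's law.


U = {1, 2, 3, 4, 5, 6, 7, 8, 9, 10, 11}
A = {3, 5, 6, 7}, B = {1, 2, 3, 4}
A ∪ B = {1, 2, 3, 4, 5, 6, 7}
(A ∪ B)' = U \ (A ∪ B) = {8, 9, 10, 11}
Verification via A' ∩ B': A' = {1, 2, 4, 8, 9, 10, 11}, B' = {5, 6, 7, 8, 9, 10, 11}
A' ∩ B' = {8, 9, 10, 11} ✓

{8, 9, 10, 11}


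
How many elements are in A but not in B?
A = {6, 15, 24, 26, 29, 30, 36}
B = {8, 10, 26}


Set A = {6, 15, 24, 26, 29, 30, 36}
Set B = {8, 10, 26}
A \ B = {6, 15, 24, 29, 30, 36}
|A \ B| = 6

6


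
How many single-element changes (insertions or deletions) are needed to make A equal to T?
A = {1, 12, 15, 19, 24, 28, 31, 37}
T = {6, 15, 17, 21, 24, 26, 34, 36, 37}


Set A = {1, 12, 15, 19, 24, 28, 31, 37}
Set T = {6, 15, 17, 21, 24, 26, 34, 36, 37}
Elements to remove from A (in A, not in T): {1, 12, 19, 28, 31} → 5 removals
Elements to add to A (in T, not in A): {6, 17, 21, 26, 34, 36} → 6 additions
Total edits = 5 + 6 = 11

11


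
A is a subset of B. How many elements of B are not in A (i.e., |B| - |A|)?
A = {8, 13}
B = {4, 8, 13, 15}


Set A = {8, 13}, |A| = 2
Set B = {4, 8, 13, 15}, |B| = 4
Since A ⊆ B: B \ A = {4, 15}
|B| - |A| = 4 - 2 = 2

2


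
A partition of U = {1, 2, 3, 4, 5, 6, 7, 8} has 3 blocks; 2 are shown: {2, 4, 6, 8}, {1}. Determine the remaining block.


U = {1, 2, 3, 4, 5, 6, 7, 8}
Shown blocks: {2, 4, 6, 8}, {1}
A partition's blocks are pairwise disjoint and cover U, so the missing block = U \ (union of shown blocks).
Union of shown blocks: {1, 2, 4, 6, 8}
Missing block = U \ (union) = {3, 5, 7}

{3, 5, 7}


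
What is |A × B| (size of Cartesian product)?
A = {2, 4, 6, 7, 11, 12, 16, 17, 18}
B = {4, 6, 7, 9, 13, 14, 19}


Set A = {2, 4, 6, 7, 11, 12, 16, 17, 18} has 9 elements.
Set B = {4, 6, 7, 9, 13, 14, 19} has 7 elements.
|A × B| = |A| × |B| = 9 × 7 = 63

63


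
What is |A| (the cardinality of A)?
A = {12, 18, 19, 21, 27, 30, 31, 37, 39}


Set A = {12, 18, 19, 21, 27, 30, 31, 37, 39}
Listing elements: 12, 18, 19, 21, 27, 30, 31, 37, 39
Counting: 9 elements
|A| = 9

9


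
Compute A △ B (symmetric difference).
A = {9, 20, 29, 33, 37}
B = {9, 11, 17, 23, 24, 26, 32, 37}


Set A = {9, 20, 29, 33, 37}
Set B = {9, 11, 17, 23, 24, 26, 32, 37}
A △ B = (A \ B) ∪ (B \ A)
Elements in A but not B: {20, 29, 33}
Elements in B but not A: {11, 17, 23, 24, 26, 32}
A △ B = {11, 17, 20, 23, 24, 26, 29, 32, 33}

{11, 17, 20, 23, 24, 26, 29, 32, 33}


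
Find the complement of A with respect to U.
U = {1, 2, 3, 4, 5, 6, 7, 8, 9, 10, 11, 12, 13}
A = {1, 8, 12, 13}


Universal set U = {1, 2, 3, 4, 5, 6, 7, 8, 9, 10, 11, 12, 13}
Set A = {1, 8, 12, 13}
A' = U \ A = elements in U but not in A
Checking each element of U:
1 (in A, exclude), 2 (not in A, include), 3 (not in A, include), 4 (not in A, include), 5 (not in A, include), 6 (not in A, include), 7 (not in A, include), 8 (in A, exclude), 9 (not in A, include), 10 (not in A, include), 11 (not in A, include), 12 (in A, exclude), 13 (in A, exclude)
A' = {2, 3, 4, 5, 6, 7, 9, 10, 11}

{2, 3, 4, 5, 6, 7, 9, 10, 11}


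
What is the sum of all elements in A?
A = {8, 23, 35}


Set A = {8, 23, 35}
Sum = 8 + 23 + 35 = 66

66


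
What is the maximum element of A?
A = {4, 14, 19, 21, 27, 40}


Set A = {4, 14, 19, 21, 27, 40}
Elements in ascending order: 4, 14, 19, 21, 27, 40
The largest element is 40.

40


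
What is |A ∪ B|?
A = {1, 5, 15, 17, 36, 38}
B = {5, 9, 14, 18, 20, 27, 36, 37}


Set A = {1, 5, 15, 17, 36, 38}, |A| = 6
Set B = {5, 9, 14, 18, 20, 27, 36, 37}, |B| = 8
A ∩ B = {5, 36}, |A ∩ B| = 2
|A ∪ B| = |A| + |B| - |A ∩ B| = 6 + 8 - 2 = 12

12


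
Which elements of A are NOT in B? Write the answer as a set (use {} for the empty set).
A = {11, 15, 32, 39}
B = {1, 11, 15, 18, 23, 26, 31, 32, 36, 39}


Set A = {11, 15, 32, 39}
Set B = {1, 11, 15, 18, 23, 26, 31, 32, 36, 39}
Check each element of A against B:
11 ∈ B, 15 ∈ B, 32 ∈ B, 39 ∈ B
Elements of A not in B: {}

{}


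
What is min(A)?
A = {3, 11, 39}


Set A = {3, 11, 39}
Elements in ascending order: 3, 11, 39
The smallest element is 3.

3


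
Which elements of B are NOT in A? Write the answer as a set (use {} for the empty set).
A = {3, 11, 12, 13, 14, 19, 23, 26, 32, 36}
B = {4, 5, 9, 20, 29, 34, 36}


Set A = {3, 11, 12, 13, 14, 19, 23, 26, 32, 36}
Set B = {4, 5, 9, 20, 29, 34, 36}
Check each element of B against A:
4 ∉ A (include), 5 ∉ A (include), 9 ∉ A (include), 20 ∉ A (include), 29 ∉ A (include), 34 ∉ A (include), 36 ∈ A
Elements of B not in A: {4, 5, 9, 20, 29, 34}

{4, 5, 9, 20, 29, 34}


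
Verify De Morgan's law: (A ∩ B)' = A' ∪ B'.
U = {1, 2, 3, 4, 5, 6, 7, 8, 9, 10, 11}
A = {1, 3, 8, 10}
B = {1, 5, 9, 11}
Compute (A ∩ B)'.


U = {1, 2, 3, 4, 5, 6, 7, 8, 9, 10, 11}
A = {1, 3, 8, 10}, B = {1, 5, 9, 11}
A ∩ B = {1}
(A ∩ B)' = U \ (A ∩ B) = {2, 3, 4, 5, 6, 7, 8, 9, 10, 11}
Verification via A' ∪ B': A' = {2, 4, 5, 6, 7, 9, 11}, B' = {2, 3, 4, 6, 7, 8, 10}
A' ∪ B' = {2, 3, 4, 5, 6, 7, 8, 9, 10, 11} ✓

{2, 3, 4, 5, 6, 7, 8, 9, 10, 11}


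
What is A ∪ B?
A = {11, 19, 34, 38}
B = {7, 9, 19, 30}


Set A = {11, 19, 34, 38}
Set B = {7, 9, 19, 30}
A ∪ B includes all elements in either set.
Elements from A: {11, 19, 34, 38}
Elements from B not already included: {7, 9, 30}
A ∪ B = {7, 9, 11, 19, 30, 34, 38}

{7, 9, 11, 19, 30, 34, 38}


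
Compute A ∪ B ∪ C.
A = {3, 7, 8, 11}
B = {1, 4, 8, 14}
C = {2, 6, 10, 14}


Set A = {3, 7, 8, 11}
Set B = {1, 4, 8, 14}
Set C = {2, 6, 10, 14}
First, A ∪ B = {1, 3, 4, 7, 8, 11, 14}
Then, (A ∪ B) ∪ C = {1, 2, 3, 4, 6, 7, 8, 10, 11, 14}

{1, 2, 3, 4, 6, 7, 8, 10, 11, 14}


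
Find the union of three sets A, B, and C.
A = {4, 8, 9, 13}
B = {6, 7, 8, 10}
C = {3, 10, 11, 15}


Set A = {4, 8, 9, 13}
Set B = {6, 7, 8, 10}
Set C = {3, 10, 11, 15}
First, A ∪ B = {4, 6, 7, 8, 9, 10, 13}
Then, (A ∪ B) ∪ C = {3, 4, 6, 7, 8, 9, 10, 11, 13, 15}

{3, 4, 6, 7, 8, 9, 10, 11, 13, 15}


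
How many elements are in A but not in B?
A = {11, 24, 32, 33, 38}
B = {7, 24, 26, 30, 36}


Set A = {11, 24, 32, 33, 38}
Set B = {7, 24, 26, 30, 36}
A \ B = {11, 32, 33, 38}
|A \ B| = 4

4


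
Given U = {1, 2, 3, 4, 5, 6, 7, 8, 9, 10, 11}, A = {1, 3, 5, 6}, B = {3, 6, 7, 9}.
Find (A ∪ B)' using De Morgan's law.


U = {1, 2, 3, 4, 5, 6, 7, 8, 9, 10, 11}
A = {1, 3, 5, 6}, B = {3, 6, 7, 9}
A ∪ B = {1, 3, 5, 6, 7, 9}
(A ∪ B)' = U \ (A ∪ B) = {2, 4, 8, 10, 11}
Verification via A' ∩ B': A' = {2, 4, 7, 8, 9, 10, 11}, B' = {1, 2, 4, 5, 8, 10, 11}
A' ∩ B' = {2, 4, 8, 10, 11} ✓

{2, 4, 8, 10, 11}
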